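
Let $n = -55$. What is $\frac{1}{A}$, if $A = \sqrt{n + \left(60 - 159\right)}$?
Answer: $- \frac{i \sqrt{154}}{154} \approx - 0.080582 i$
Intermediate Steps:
$A = i \sqrt{154}$ ($A = \sqrt{-55 + \left(60 - 159\right)} = \sqrt{-55 - 99} = \sqrt{-154} = i \sqrt{154} \approx 12.41 i$)
$\frac{1}{A} = \frac{1}{i \sqrt{154}} = - \frac{i \sqrt{154}}{154}$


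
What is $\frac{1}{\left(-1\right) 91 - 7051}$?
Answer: $- \frac{1}{7142} \approx -0.00014002$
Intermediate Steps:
$\frac{1}{\left(-1\right) 91 - 7051} = \frac{1}{-91 - 7051} = \frac{1}{-7142} = - \frac{1}{7142}$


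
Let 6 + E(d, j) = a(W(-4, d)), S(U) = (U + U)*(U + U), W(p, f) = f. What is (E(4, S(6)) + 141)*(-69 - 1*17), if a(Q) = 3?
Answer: -11868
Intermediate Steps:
S(U) = 4*U**2 (S(U) = (2*U)*(2*U) = 4*U**2)
E(d, j) = -3 (E(d, j) = -6 + 3 = -3)
(E(4, S(6)) + 141)*(-69 - 1*17) = (-3 + 141)*(-69 - 1*17) = 138*(-69 - 17) = 138*(-86) = -11868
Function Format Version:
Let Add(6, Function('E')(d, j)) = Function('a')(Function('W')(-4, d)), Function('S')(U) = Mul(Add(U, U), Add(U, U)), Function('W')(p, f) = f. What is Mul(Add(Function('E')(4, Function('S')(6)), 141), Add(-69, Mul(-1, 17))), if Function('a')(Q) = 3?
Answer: -11868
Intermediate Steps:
Function('S')(U) = Mul(4, Pow(U, 2)) (Function('S')(U) = Mul(Mul(2, U), Mul(2, U)) = Mul(4, Pow(U, 2)))
Function('E')(d, j) = -3 (Function('E')(d, j) = Add(-6, 3) = -3)
Mul(Add(Function('E')(4, Function('S')(6)), 141), Add(-69, Mul(-1, 17))) = Mul(Add(-3, 141), Add(-69, Mul(-1, 17))) = Mul(138, Add(-69, -17)) = Mul(138, -86) = -11868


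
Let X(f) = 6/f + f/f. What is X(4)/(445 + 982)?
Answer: 5/2854 ≈ 0.0017519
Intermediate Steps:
X(f) = 1 + 6/f (X(f) = 6/f + 1 = 1 + 6/f)
X(4)/(445 + 982) = ((6 + 4)/4)/(445 + 982) = ((1/4)*10)/1427 = (1/1427)*(5/2) = 5/2854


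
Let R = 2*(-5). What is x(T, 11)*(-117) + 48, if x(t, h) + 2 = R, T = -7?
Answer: 1452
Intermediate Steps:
R = -10
x(t, h) = -12 (x(t, h) = -2 - 10 = -12)
x(T, 11)*(-117) + 48 = -12*(-117) + 48 = 1404 + 48 = 1452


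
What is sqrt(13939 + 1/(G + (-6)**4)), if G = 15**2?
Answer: 2*sqrt(5300305)/39 ≈ 118.06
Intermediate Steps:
G = 225
sqrt(13939 + 1/(G + (-6)**4)) = sqrt(13939 + 1/(225 + (-6)**4)) = sqrt(13939 + 1/(225 + 1296)) = sqrt(13939 + 1/1521) = sqrt(21201220/1521) = 2*sqrt(5300305)/39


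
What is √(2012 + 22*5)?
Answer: √2122 ≈ 46.065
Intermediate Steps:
√(2012 + 22*5) = √(2012 + 110) = √2122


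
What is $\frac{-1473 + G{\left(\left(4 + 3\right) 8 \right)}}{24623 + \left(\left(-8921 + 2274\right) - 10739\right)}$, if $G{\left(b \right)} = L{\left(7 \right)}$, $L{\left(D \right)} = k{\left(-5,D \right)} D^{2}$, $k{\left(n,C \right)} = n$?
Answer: $- \frac{1718}{7237} \approx -0.23739$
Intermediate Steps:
$L{\left(D \right)} = - 5 D^{2}$
$G{\left(b \right)} = -245$ ($G{\left(b \right)} = - 5 \cdot 7^{2} = \left(-5\right) 49 = -245$)
$\frac{-1473 + G{\left(\left(4 + 3\right) 8 \right)}}{24623 + \left(\left(-8921 + 2274\right) - 10739\right)} = \frac{-1473 - 245}{24623 + \left(\left(-8921 + 2274\right) - 10739\right)} = - \frac{1718}{24623 - 17386} = - \frac{1718}{7237}$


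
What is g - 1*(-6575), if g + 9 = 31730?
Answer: 38296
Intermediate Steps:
g = 31721 (g = -9 + 31730 = 31721)
g - 1*(-6575) = 31721 - 1*(-6575) = 31721 + 6575 = 38296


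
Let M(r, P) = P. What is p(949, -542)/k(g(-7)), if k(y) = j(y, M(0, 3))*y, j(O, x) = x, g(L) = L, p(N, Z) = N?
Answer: -949/21 ≈ -45.190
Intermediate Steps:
k(y) = 3*y
p(949, -542)/k(g(-7)) = 949/((3*(-7))) = 949/(-21) = 949*(-1/21) = -949/21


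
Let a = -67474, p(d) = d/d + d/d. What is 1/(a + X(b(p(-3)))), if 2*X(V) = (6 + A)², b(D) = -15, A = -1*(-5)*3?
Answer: -2/134507 ≈ -1.4869e-5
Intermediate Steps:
A = 15 (A = 5*3 = 15)
p(d) = 2 (p(d) = 1 + 1 = 2)
X(V) = 441/2 (X(V) = (6 + 15)²/2 = (½)*21² = (½)*441 = 441/2)
1/(a + X(b(p(-3)))) = 1/(-67474 + 441/2) = 1/(-134507/2) = -2/134507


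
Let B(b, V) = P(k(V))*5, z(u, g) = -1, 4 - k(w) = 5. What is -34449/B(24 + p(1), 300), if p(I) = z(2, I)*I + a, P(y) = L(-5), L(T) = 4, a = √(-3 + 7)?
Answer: -34449/20 ≈ -1722.4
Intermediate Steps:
k(w) = -1 (k(w) = 4 - 1*5 = 4 - 5 = -1)
a = 2 (a = √4 = 2)
P(y) = 4
p(I) = 2 - I (p(I) = -I + 2 = 2 - I)
B(b, V) = 20 (B(b, V) = 4*5 = 20)
-34449/B(24 + p(1), 300) = -34449/20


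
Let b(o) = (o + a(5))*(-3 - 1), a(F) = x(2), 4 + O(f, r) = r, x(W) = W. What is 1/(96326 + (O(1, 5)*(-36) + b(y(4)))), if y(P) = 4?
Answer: 1/96266 ≈ 1.0388e-5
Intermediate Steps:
O(f, r) = -4 + r
a(F) = 2
b(o) = -8 - 4*o (b(o) = (o + 2)*(-3 - 1) = (2 + o)*(-4) = -8 - 4*o)
1/(96326 + (O(1, 5)*(-36) + b(y(4)))) = 1/(96326 + ((-4 + 5)*(-36) + (-8 - 4*4))) = 1/(96326 + (1*(-36) + (-8 - 16))) = 1/(96326 + (-36 - 24)) = 1/(96326 - 60) = 1/96266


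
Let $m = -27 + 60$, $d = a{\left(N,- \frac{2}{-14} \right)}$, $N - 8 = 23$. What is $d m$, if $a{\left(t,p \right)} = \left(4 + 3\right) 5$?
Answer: $1155$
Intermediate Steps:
$N = 31$ ($N = 8 + 23 = 31$)
$a{\left(t,p \right)} = 35$ ($a{\left(t,p \right)} = 7 \cdot 5 = 35$)
$d = 35$
$m = 33$
$d m = 35 \cdot 33 = 1155$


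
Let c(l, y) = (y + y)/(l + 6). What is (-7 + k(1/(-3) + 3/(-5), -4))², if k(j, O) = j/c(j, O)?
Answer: 2079364/50625 ≈ 41.074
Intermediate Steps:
c(l, y) = 2*y/(6 + l) (c(l, y) = (2*y)/(6 + l) = 2*y/(6 + l))
k(j, O) = j*(6 + j)/(2*O) (k(j, O) = j/((2*O/(6 + j))) = j*((6 + j)/(2*O)) = j*(6 + j)/(2*O))
(-7 + k(1/(-3) + 3/(-5), -4))² = (-7 + (½)*(1/(-3) + 3/(-5))*(6 + (1/(-3) + 3/(-5)))/(-4))² = (-7 + (½)*(1*(-⅓) + 3*(-⅕))*(-¼)*(6 + (1*(-⅓) + 3*(-⅕))))² = (-7 + (½)*(-⅓ - ⅗)*(-¼)*(6 + (-⅓ - ⅗)))² = (-7 + (½)*(-14/15)*(-¼)*(6 - 14/15))² = (-7 + (½)*(-14/15)*(-¼)*(76/15))² = (-7 + 133/225)² = (-1442/225)² = 2079364/50625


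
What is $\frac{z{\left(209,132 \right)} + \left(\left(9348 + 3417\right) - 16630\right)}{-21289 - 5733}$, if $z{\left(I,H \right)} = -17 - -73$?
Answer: $\frac{3809}{27022} \approx 0.14096$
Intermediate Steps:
$z{\left(I,H \right)} = 56$ ($z{\left(I,H \right)} = -17 + 73 = 56$)
$\frac{z{\left(209,132 \right)} + \left(\left(9348 + 3417\right) - 16630\right)}{-21289 - 5733} = \frac{56 + \left(\left(9348 + 3417\right) - 16630\right)}{-21289 - 5733} = \frac{56 + \left(12765 - 16630\right)}{-27022} = \left(56 - 3865\right) \left(- \frac{1}{27022}\right) = \left(-3809\right) \left(- \frac{1}{27022}\right) = \frac{3809}{27022}$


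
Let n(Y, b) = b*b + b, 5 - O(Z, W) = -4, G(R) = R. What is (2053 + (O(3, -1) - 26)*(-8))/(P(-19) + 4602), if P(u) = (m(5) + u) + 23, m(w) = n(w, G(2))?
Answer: 2189/4612 ≈ 0.47463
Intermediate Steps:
O(Z, W) = 9 (O(Z, W) = 5 - 1*(-4) = 5 + 4 = 9)
n(Y, b) = b + b² (n(Y, b) = b² + b = b + b²)
m(w) = 6 (m(w) = 2*(1 + 2) = 2*3 = 6)
P(u) = 29 + u (P(u) = (6 + u) + 23 = 29 + u)
(2053 + (O(3, -1) - 26)*(-8))/(P(-19) + 4602) = (2053 + (9 - 26)*(-8))/((29 - 19) + 4602) = (2053 - 17*(-8))/(10 + 4602) = (2053 + 136)/4612 = 2189*(1/4612) = 2189/4612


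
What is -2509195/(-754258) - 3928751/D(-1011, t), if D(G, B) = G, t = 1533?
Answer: 2965828667903/762554838 ≈ 3889.3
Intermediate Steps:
-2509195/(-754258) - 3928751/D(-1011, t) = -2509195/(-754258) - 3928751/(-1011) = -2509195*(-1/754258) - 3928751*(-1/1011) = 2509195/754258 + 3928751/1011 = 2965828667903/762554838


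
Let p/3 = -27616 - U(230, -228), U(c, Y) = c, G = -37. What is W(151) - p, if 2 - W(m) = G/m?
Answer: 12614577/151 ≈ 83540.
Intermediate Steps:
W(m) = 2 + 37/m (W(m) = 2 - (-37)/m = 2 + 37/m)
p = -83538 (p = 3*(-27616 - 1*230) = 3*(-27616 - 230) = 3*(-27846) = -83538)
W(151) - p = (2 + 37/151) - 1*(-83538) = (2 + 37*(1/151)) + 83538 = (2 + 37/151) + 83538 = 339/151 + 83538 = 12614577/151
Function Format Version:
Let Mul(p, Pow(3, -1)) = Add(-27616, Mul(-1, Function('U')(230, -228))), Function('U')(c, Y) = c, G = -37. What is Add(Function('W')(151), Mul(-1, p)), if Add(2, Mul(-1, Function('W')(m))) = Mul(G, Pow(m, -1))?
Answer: Rational(12614577, 151) ≈ 83540.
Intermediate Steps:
Function('W')(m) = Add(2, Mul(37, Pow(m, -1))) (Function('W')(m) = Add(2, Mul(-1, Mul(-37, Pow(m, -1)))) = Add(2, Mul(37, Pow(m, -1))))
p = -83538 (p = Mul(3, Add(-27616, Mul(-1, 230))) = Mul(3, Add(-27616, -230)) = Mul(3, -27846) = -83538)
Add(Function('W')(151), Mul(-1, p)) = Add(Add(2, Mul(37, Pow(151, -1))), Mul(-1, -83538)) = Add(Add(2, Mul(37, Rational(1, 151))), 83538) = Add(Add(2, Rational(37, 151)), 83538) = Add(Rational(339, 151), 83538) = Rational(12614577, 151)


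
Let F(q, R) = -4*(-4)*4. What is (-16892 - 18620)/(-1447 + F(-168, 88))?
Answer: 35512/1383 ≈ 25.678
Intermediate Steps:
F(q, R) = 64 (F(q, R) = 16*4 = 64)
(-16892 - 18620)/(-1447 + F(-168, 88)) = (-16892 - 18620)/(-1447 + 64) = -35512/(-1383) = -35512*(-1/1383) = 35512/1383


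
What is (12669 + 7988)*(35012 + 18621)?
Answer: 1107896881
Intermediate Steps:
(12669 + 7988)*(35012 + 18621) = 20657*53633 = 1107896881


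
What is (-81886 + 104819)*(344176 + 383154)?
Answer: 16679858890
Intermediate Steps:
(-81886 + 104819)*(344176 + 383154) = 22933*727330 = 16679858890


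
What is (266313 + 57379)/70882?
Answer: 161846/35441 ≈ 4.5666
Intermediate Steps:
(266313 + 57379)/70882 = 323692*(1/70882) = 161846/35441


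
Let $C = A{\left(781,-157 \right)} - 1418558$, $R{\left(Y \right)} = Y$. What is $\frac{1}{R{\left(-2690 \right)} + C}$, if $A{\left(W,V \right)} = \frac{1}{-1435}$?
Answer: $- \frac{1435}{2039490881} \approx -7.0361 \cdot 10^{-7}$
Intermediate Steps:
$A{\left(W,V \right)} = - \frac{1}{1435}$
$C = - \frac{2035630731}{1435}$ ($C = - \frac{1}{1435} - 1418558 = - \frac{2035630731}{1435} \approx -1.4186 \cdot 10^{6}$)
$\frac{1}{R{\left(-2690 \right)} + C} = \frac{1}{-2690 - \frac{2035630731}{1435}} = \frac{1}{- \frac{2039490881}{1435}} = - \frac{1435}{2039490881}$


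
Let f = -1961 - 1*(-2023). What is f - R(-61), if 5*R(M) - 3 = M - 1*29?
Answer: 397/5 ≈ 79.400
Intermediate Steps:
R(M) = -26/5 + M/5 (R(M) = ⅗ + (M - 1*29)/5 = ⅗ + (M - 29)/5 = ⅗ + (-29 + M)/5 = ⅗ + (-29/5 + M/5) = -26/5 + M/5)
f = 62 (f = -1961 + 2023 = 62)
f - R(-61) = 62 - (-26/5 + (⅕)*(-61)) = 62 - (-26/5 - 61/5) = 62 - 1*(-87/5) = 62 + 87/5 = 397/5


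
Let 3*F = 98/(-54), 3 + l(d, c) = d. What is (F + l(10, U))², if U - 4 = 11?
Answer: 268324/6561 ≈ 40.897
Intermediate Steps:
U = 15 (U = 4 + 11 = 15)
l(d, c) = -3 + d
F = -49/81 (F = (98/(-54))/3 = (98*(-1/54))/3 = (⅓)*(-49/27) = -49/81 ≈ -0.60494)
(F + l(10, U))² = (-49/81 + (-3 + 10))² = (-49/81 + 7)² = (518/81)² = 268324/6561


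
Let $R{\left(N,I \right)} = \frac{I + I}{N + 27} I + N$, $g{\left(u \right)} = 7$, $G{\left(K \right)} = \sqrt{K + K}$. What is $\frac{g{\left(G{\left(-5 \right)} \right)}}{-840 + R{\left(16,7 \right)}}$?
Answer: $- \frac{301}{35334} \approx -0.0085187$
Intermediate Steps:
$G{\left(K \right)} = \sqrt{2} \sqrt{K}$ ($G{\left(K \right)} = \sqrt{2 K} = \sqrt{2} \sqrt{K}$)
$R{\left(N,I \right)} = N + \frac{2 I^{2}}{27 + N}$ ($R{\left(N,I \right)} = \frac{2 I}{27 + N} I + N = \frac{2 I^{2}}{27 + N} + N = N + \frac{2 I^{2}}{27 + N}$)
$\frac{g{\left(G{\left(-5 \right)} \right)}}{-840 + R{\left(16,7 \right)}} = \frac{1}{-840 + \frac{16^{2} + 2 \cdot 7^{2} + 27 \cdot 16}{27 + 16}} \cdot 7 = \frac{1}{-840 + \frac{256 + 2 \cdot 49 + 432}{43}} \cdot 7 = \frac{1}{-840 + \frac{256 + 98 + 432}{43}} \cdot 7 = \frac{1}{-840 + \frac{1}{43} \cdot 786} \cdot 7 = \frac{1}{-840 + \frac{786}{43}} \cdot 7 = \frac{1}{- \frac{35334}{43}} \cdot 7 = \left(- \frac{43}{35334}\right) 7 = - \frac{301}{35334}$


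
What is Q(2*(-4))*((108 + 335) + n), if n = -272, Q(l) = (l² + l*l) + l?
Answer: 20520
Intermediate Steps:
Q(l) = l + 2*l² (Q(l) = (l² + l²) + l = 2*l² + l = l + 2*l²)
Q(2*(-4))*((108 + 335) + n) = ((2*(-4))*(1 + 2*(2*(-4))))*((108 + 335) - 272) = (-8*(1 + 2*(-8)))*(443 - 272) = -8*(1 - 16)*171 = -8*(-15)*171 = 120*171 = 20520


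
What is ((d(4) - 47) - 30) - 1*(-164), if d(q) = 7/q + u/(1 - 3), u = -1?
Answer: 357/4 ≈ 89.250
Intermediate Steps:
d(q) = ½ + 7/q (d(q) = 7/q - 1/(1 - 3) = 7/q - 1/(-2) = 7/q - 1*(-½) = 7/q + ½ = ½ + 7/q)
((d(4) - 47) - 30) - 1*(-164) = (((½)*(14 + 4)/4 - 47) - 30) - 1*(-164) = (((½)*(¼)*18 - 47) - 30) + 164 = ((9/4 - 47) - 30) + 164 = (-179/4 - 30) + 164 = -299/4 + 164 = 357/4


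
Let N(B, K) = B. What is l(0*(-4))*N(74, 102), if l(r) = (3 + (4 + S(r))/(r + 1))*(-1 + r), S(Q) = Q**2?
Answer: -518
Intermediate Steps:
l(r) = (-1 + r)*(3 + (4 + r**2)/(1 + r)) (l(r) = (3 + (4 + r**2)/(r + 1))*(-1 + r) = (3 + (4 + r**2)/(1 + r))*(-1 + r) = (-1 + r)*(3 + (4 + r**2)/(1 + r)))
l(0*(-4))*N(74, 102) = ((-7 + (0*(-4))**3 + 2*(0*(-4))**2 + 4*(0*(-4)))/(1 + 0*(-4)))*74 = ((-7 + 0**3 + 2*0**2 + 4*0)/(1 + 0))*74 = ((-7 + 0 + 2*0 + 0)/1)*74 = (1*(-7 + 0 + 0 + 0))*74 = (1*(-7))*74 = -7*74 = -518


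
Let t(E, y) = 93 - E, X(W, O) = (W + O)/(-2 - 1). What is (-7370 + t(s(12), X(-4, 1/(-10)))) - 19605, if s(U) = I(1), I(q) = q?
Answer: -26883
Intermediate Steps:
s(U) = 1
X(W, O) = -O/3 - W/3 (X(W, O) = (O + W)/(-3) = (O + W)*(-⅓) = -O/3 - W/3)
(-7370 + t(s(12), X(-4, 1/(-10)))) - 19605 = (-7370 + (93 - 1*1)) - 19605 = (-7370 + (93 - 1)) - 19605 = (-7370 + 92) - 19605 = -7278 - 19605 = -26883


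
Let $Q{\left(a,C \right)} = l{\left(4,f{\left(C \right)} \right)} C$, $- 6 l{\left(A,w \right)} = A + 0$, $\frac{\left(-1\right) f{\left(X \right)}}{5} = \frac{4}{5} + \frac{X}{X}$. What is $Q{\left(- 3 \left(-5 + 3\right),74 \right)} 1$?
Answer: $- \frac{148}{3} \approx -49.333$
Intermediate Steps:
$f{\left(X \right)} = -9$ ($f{\left(X \right)} = - 5 \left(\frac{4}{5} + \frac{X}{X}\right) = - 5 \left(4 \cdot \frac{1}{5} + 1\right) = - 5 \left(\frac{4}{5} + 1\right) = \left(-5\right) \frac{9}{5} = -9$)
$l{\left(A,w \right)} = - \frac{A}{6}$ ($l{\left(A,w \right)} = - \frac{A + 0}{6} = - \frac{A}{6}$)
$Q{\left(a,C \right)} = - \frac{2 C}{3}$ ($Q{\left(a,C \right)} = \left(- \frac{1}{6}\right) 4 C = - \frac{2 C}{3}$)
$Q{\left(- 3 \left(-5 + 3\right),74 \right)} 1 = \left(- \frac{2}{3}\right) 74 \cdot 1 = \left(- \frac{148}{3}\right) 1 = - \frac{148}{3}$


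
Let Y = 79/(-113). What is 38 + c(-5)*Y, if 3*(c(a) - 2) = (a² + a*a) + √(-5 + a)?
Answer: 8458/339 - 79*I*√10/339 ≈ 24.95 - 0.73693*I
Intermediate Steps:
Y = -79/113 (Y = 79*(-1/113) = -79/113 ≈ -0.69911)
c(a) = 2 + √(-5 + a)/3 + 2*a²/3 (c(a) = 2 + ((a² + a*a) + √(-5 + a))/3 = 2 + ((a² + a²) + √(-5 + a))/3 = 2 + (2*a² + √(-5 + a))/3 = 2 + (√(-5 + a) + 2*a²)/3 = 2 + (√(-5 + a)/3 + 2*a²/3) = 2 + √(-5 + a)/3 + 2*a²/3)
38 + c(-5)*Y = 38 + (2 + √(-5 - 5)/3 + (⅔)*(-5)²)*(-79/113) = 38 + (2 + √(-10)/3 + (⅔)*25)*(-79/113) = 38 + (2 + (I*√10)/3 + 50/3)*(-79/113) = 38 + (2 + I*√10/3 + 50/3)*(-79/113) = 38 + (56/3 + I*√10/3)*(-79/113) = 38 + (-4424/339 - 79*I*√10/339) = 8458/339 - 79*I*√10/339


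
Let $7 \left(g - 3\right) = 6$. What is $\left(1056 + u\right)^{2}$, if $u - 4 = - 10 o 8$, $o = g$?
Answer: $\frac{27667600}{49} \approx 5.6465 \cdot 10^{5}$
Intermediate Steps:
$g = \frac{27}{7}$ ($g = 3 + \frac{1}{7} \cdot 6 = 3 + \frac{6}{7} = \frac{27}{7} \approx 3.8571$)
$o = \frac{27}{7} \approx 3.8571$
$u = - \frac{2132}{7}$ ($u = 4 + \left(-10\right) \frac{27}{7} \cdot 8 = 4 - \frac{2160}{7} = - \frac{2132}{7} \approx -304.57$)
$\left(1056 + u\right)^{2} = \left(1056 - \frac{2132}{7}\right)^{2} = \left(\frac{5260}{7}\right)^{2} = \frac{27667600}{49}$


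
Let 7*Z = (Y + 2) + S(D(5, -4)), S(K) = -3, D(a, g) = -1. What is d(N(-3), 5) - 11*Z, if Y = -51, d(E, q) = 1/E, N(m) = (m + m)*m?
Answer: 10303/126 ≈ 81.770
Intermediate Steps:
N(m) = 2*m² (N(m) = (2*m)*m = 2*m²)
Z = -52/7 (Z = ((-51 + 2) - 3)/7 = (-49 - 3)/7 = (⅐)*(-52) = -52/7 ≈ -7.4286)
d(N(-3), 5) - 11*Z = 1/(2*(-3)²) - 11*(-52/7) = 1/(2*9) + 572/7 = 1/18 + 572/7 = 10303/126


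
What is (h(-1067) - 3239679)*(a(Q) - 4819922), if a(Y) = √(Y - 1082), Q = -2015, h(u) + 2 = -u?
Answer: 15609866868108 - 3238614*I*√3097 ≈ 1.561e+13 - 1.8023e+8*I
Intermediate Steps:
h(u) = -2 - u
a(Y) = √(-1082 + Y)
(h(-1067) - 3239679)*(a(Q) - 4819922) = ((-2 - 1*(-1067)) - 3239679)*(√(-1082 - 2015) - 4819922) = ((-2 + 1067) - 3239679)*(√(-3097) - 4819922) = (1065 - 3239679)*(I*√3097 - 4819922) = -3238614*(-4819922 + I*√3097) = 15609866868108 - 3238614*I*√3097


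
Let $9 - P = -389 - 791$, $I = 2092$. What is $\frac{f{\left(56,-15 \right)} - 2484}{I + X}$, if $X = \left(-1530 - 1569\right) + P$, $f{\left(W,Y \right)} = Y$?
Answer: $- \frac{357}{26} \approx -13.731$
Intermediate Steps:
$P = 1189$ ($P = 9 - \left(-389 - 791\right) = 9 - -1180 = 9 + 1180 = 1189$)
$X = -1910$ ($X = \left(-1530 - 1569\right) + 1189 = -3099 + 1189 = -1910$)
$\frac{f{\left(56,-15 \right)} - 2484}{I + X} = \frac{-15 - 2484}{2092 - 1910} = - \frac{2499}{182} = \left(-2499\right) \frac{1}{182} = - \frac{357}{26}$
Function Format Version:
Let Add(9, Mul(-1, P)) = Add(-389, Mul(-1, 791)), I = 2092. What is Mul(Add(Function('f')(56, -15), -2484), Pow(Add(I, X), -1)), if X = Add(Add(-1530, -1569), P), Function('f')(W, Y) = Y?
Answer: Rational(-357, 26) ≈ -13.731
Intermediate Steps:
P = 1189 (P = Add(9, Mul(-1, Add(-389, Mul(-1, 791)))) = Add(9, Mul(-1, Add(-389, -791))) = Add(9, Mul(-1, -1180)) = Add(9, 1180) = 1189)
X = -1910 (X = Add(Add(-1530, -1569), 1189) = Add(-3099, 1189) = -1910)
Mul(Add(Function('f')(56, -15), -2484), Pow(Add(I, X), -1)) = Mul(Add(-15, -2484), Pow(Add(2092, -1910), -1)) = Mul(-2499, Pow(182, -1)) = Mul(-2499, Rational(1, 182)) = Rational(-357, 26)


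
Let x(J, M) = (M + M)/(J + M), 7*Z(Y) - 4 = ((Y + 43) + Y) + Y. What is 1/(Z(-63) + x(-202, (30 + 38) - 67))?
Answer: -1407/28556 ≈ -0.049272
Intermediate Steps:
Z(Y) = 47/7 + 3*Y/7 (Z(Y) = 4/7 + (((Y + 43) + Y) + Y)/7 = 4/7 + (((43 + Y) + Y) + Y)/7 = 4/7 + ((43 + 2*Y) + Y)/7 = 4/7 + (43 + 3*Y)/7 = 4/7 + (43/7 + 3*Y/7) = 47/7 + 3*Y/7)
x(J, M) = 2*M/(J + M) (x(J, M) = (2*M)/(J + M) = 2*M/(J + M))
1/(Z(-63) + x(-202, (30 + 38) - 67)) = 1/((47/7 + (3/7)*(-63)) + 2*((30 + 38) - 67)/(-202 + ((30 + 38) - 67))) = 1/((47/7 - 27) + 2*(68 - 67)/(-202 + (68 - 67))) = 1/(-142/7 + 2*1/(-202 + 1)) = 1/(-142/7 + 2*1/(-201)) = 1/(-142/7 + 2*1*(-1/201)) = 1/(-142/7 - 2/201) = 1/(-28556/1407) = -1407/28556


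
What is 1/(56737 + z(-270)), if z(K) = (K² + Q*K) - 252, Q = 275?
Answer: 1/55135 ≈ 1.8137e-5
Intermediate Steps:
z(K) = -252 + K² + 275*K (z(K) = (K² + 275*K) - 252 = -252 + K² + 275*K)
1/(56737 + z(-270)) = 1/(56737 + (-252 + (-270)² + 275*(-270))) = 1/(56737 + (-252 + 72900 - 74250)) = 1/(56737 - 1602) = 1/55135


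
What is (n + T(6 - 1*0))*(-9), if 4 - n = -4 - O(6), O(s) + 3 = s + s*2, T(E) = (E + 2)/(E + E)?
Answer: -213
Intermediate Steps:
T(E) = (2 + E)/(2*E) (T(E) = (2 + E)/((2*E)) = (2 + E)*(1/(2*E)) = (2 + E)/(2*E))
O(s) = -3 + 3*s (O(s) = -3 + (s + s*2) = -3 + (s + 2*s) = -3 + 3*s)
n = 23 (n = 4 - (-4 - (-3 + 3*6)) = 4 - (-4 - (-3 + 18)) = 4 - (-4 - 1*15) = 4 - (-4 - 15) = 4 - 1*(-19) = 4 + 19 = 23)
(n + T(6 - 1*0))*(-9) = (23 + (2 + (6 - 1*0))/(2*(6 - 1*0)))*(-9) = (23 + (2 + (6 + 0))/(2*(6 + 0)))*(-9) = (23 + (½)*(2 + 6)/6)*(-9) = (23 + (½)*(⅙)*8)*(-9) = (23 + ⅔)*(-9) = (71/3)*(-9) = -213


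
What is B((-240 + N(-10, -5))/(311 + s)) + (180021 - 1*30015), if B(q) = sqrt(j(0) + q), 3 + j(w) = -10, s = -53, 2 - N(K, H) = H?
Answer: 150006 + I*sqrt(925446)/258 ≈ 1.5001e+5 + 3.7287*I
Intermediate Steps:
N(K, H) = 2 - H
j(w) = -13 (j(w) = -3 - 10 = -13)
B(q) = sqrt(-13 + q)
B((-240 + N(-10, -5))/(311 + s)) + (180021 - 1*30015) = sqrt(-13 + (-240 + (2 - 1*(-5)))/(311 - 53)) + (180021 - 1*30015) = sqrt(-13 + (-240 + (2 + 5))/258) + (180021 - 30015) = sqrt(-13 + (-240 + 7)*(1/258)) + 150006 = sqrt(-13 - 233*1/258) + 150006 = sqrt(-13 - 233/258) + 150006 = sqrt(-3587/258) + 150006 = I*sqrt(925446)/258 + 150006 = 150006 + I*sqrt(925446)/258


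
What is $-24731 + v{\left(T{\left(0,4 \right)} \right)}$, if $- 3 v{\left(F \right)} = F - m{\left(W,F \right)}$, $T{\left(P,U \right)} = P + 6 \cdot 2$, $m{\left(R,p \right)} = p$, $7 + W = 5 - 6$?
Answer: $-24731$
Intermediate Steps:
$W = -8$ ($W = -7 + \left(5 - 6\right) = -7 - 1 = -8$)
$T{\left(P,U \right)} = 12 + P$ ($T{\left(P,U \right)} = P + 12 = 12 + P$)
$v{\left(F \right)} = 0$ ($v{\left(F \right)} = - \frac{F - F}{3} = \left(- \frac{1}{3}\right) 0 = 0$)
$-24731 + v{\left(T{\left(0,4 \right)} \right)} = -24731 + 0 = -24731$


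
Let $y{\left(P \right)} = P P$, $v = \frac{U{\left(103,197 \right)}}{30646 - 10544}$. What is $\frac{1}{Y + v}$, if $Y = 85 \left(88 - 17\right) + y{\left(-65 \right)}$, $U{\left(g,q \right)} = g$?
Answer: $\frac{20102}{206246623} \approx 9.7466 \cdot 10^{-5}$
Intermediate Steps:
$v = \frac{103}{20102}$ ($v = \frac{103}{30646 - 10544} = \frac{103}{20102} \approx 0.0051239$)
$y{\left(P \right)} = P^{2}$
$Y = 10260$ ($Y = 85 \left(88 - 17\right) + \left(-65\right)^{2} = 85 \cdot 71 + 4225 = 6035 + 4225 = 10260$)
$\frac{1}{Y + v} = \frac{1}{10260 + \frac{103}{20102}} = \frac{1}{\frac{206246623}{20102}} = \frac{20102}{206246623}$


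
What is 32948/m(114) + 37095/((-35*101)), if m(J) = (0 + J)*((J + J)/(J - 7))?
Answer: 574912151/4594086 ≈ 125.14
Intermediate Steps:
m(J) = 2*J**2/(-7 + J) (m(J) = J*((2*J)/(-7 + J)) = J*(2*J/(-7 + J)) = 2*J**2/(-7 + J))
32948/m(114) + 37095/((-35*101)) = 32948/((2*114**2/(-7 + 114))) + 37095/((-35*101)) = 32948/((2*12996/107)) + 37095/(-3535) = 32948/((2*12996*(1/107))) + 37095*(-1/3535) = 32948/(25992/107) - 7419/707 = 32948*(107/25992) - 7419/707 = 881359/6498 - 7419/707 = 574912151/4594086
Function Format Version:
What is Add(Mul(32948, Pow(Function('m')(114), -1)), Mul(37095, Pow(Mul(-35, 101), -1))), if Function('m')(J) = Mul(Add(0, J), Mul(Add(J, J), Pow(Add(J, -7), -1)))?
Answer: Rational(574912151, 4594086) ≈ 125.14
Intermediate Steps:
Function('m')(J) = Mul(2, Pow(J, 2), Pow(Add(-7, J), -1)) (Function('m')(J) = Mul(J, Mul(Mul(2, J), Pow(Add(-7, J), -1))) = Mul(J, Mul(2, J, Pow(Add(-7, J), -1))) = Mul(2, Pow(J, 2), Pow(Add(-7, J), -1)))
Add(Mul(32948, Pow(Function('m')(114), -1)), Mul(37095, Pow(Mul(-35, 101), -1))) = Add(Mul(32948, Pow(Mul(2, Pow(114, 2), Pow(Add(-7, 114), -1)), -1)), Mul(37095, Pow(Mul(-35, 101), -1))) = Add(Mul(32948, Pow(Mul(2, 12996, Pow(107, -1)), -1)), Mul(37095, Pow(-3535, -1))) = Add(Mul(32948, Pow(Mul(2, 12996, Rational(1, 107)), -1)), Mul(37095, Rational(-1, 3535))) = Add(Mul(32948, Pow(Rational(25992, 107), -1)), Rational(-7419, 707)) = Add(Mul(32948, Rational(107, 25992)), Rational(-7419, 707)) = Add(Rational(881359, 6498), Rational(-7419, 707)) = Rational(574912151, 4594086)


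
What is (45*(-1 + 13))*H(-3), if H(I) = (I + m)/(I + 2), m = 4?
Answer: -540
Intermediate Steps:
H(I) = (4 + I)/(2 + I) (H(I) = (I + 4)/(I + 2) = (4 + I)/(2 + I))
(45*(-1 + 13))*H(-3) = (45*(-1 + 13))*((4 - 3)/(2 - 3)) = (45*12)*(1/(-1)) = 540*(-1*1) = 540*(-1) = -540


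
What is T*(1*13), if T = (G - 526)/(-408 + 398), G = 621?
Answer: -247/2 ≈ -123.50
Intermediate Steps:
T = -19/2 (T = (621 - 526)/(-408 + 398) = 95/(-10) = 95*(-⅒) = -19/2 ≈ -9.5000)
T*(1*13) = -19*13/2 = -19/2*13 = -247/2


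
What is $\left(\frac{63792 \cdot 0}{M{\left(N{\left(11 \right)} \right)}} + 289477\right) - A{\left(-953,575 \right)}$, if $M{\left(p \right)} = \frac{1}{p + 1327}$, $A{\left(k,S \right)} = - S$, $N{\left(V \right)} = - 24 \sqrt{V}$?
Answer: $290052$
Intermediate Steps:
$M{\left(p \right)} = \frac{1}{1327 + p}$
$\left(\frac{63792 \cdot 0}{M{\left(N{\left(11 \right)} \right)}} + 289477\right) - A{\left(-953,575 \right)} = \left(\frac{63792 \cdot 0}{\frac{1}{1327 - 24 \sqrt{11}}} + 289477\right) - \left(-1\right) 575 = \left(0 \left(1327 - 24 \sqrt{11}\right) + 289477\right) - -575 = \left(0 + 289477\right) + 575 = 289477 + 575 = 290052$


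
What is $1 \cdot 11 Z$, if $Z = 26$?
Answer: $286$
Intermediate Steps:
$1 \cdot 11 Z = 1 \cdot 11 \cdot 26 = 11 \cdot 26 = 286$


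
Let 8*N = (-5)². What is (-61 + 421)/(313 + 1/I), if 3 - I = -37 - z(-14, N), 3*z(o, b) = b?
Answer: 354600/308329 ≈ 1.1501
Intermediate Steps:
N = 25/8 (N = (⅛)*(-5)² = (⅛)*25 = 25/8 ≈ 3.1250)
z(o, b) = b/3
I = 985/24 (I = 3 - (-37 - 25/(3*8)) = 3 - (-37 - 1*25/24) = 3 - (-37 - 25/24) = 3 - 1*(-913/24) = 3 + 913/24 = 985/24 ≈ 41.042)
(-61 + 421)/(313 + 1/I) = (-61 + 421)/(313 + 1/(985/24)) = 360/(313 + 24/985) = 360/(308329/985) = 360*(985/308329) = 354600/308329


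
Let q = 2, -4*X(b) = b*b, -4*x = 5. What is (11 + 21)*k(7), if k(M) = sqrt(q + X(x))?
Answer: 4*sqrt(103) ≈ 40.596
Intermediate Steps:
x = -5/4 (x = -1/4*5 = -5/4 ≈ -1.2500)
X(b) = -b**2/4 (X(b) = -b*b/4 = -b**2/4)
k(M) = sqrt(103)/8 (k(M) = sqrt(2 - (-5/4)**2/4) = sqrt(2 - 1/4*25/16) = sqrt(2 - 25/64) = sqrt(103/64) = sqrt(103)/8)
(11 + 21)*k(7) = (11 + 21)*(sqrt(103)/8) = 32*(sqrt(103)/8) = 4*sqrt(103)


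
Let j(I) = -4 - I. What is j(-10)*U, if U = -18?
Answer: -108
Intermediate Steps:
j(-10)*U = (-4 - 1*(-10))*(-18) = (-4 + 10)*(-18) = 6*(-18) = -108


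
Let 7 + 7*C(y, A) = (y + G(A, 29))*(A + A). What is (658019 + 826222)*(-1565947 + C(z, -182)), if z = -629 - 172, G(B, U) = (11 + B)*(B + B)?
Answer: -7066447653144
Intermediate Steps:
G(B, U) = 2*B*(11 + B) (G(B, U) = (11 + B)*(2*B) = 2*B*(11 + B))
z = -801
C(y, A) = -1 + 2*A*(y + 2*A*(11 + A))/7 (C(y, A) = -1 + ((y + 2*A*(11 + A))*(A + A))/7 = -1 + ((y + 2*A*(11 + A))*(2*A))/7 = -1 + (2*A*(y + 2*A*(11 + A)))/7 = -1 + 2*A*(y + 2*A*(11 + A))/7)
(658019 + 826222)*(-1565947 + C(z, -182)) = (658019 + 826222)*(-1565947 + (-1 + (2/7)*(-182)*(-801) + (4/7)*(-182)²*(11 - 182))) = 1484241*(-1565947 + (-1 + 41652 + (4/7)*33124*(-171))) = 1484241*(-1565947 + (-1 + 41652 - 3236688)) = 1484241*(-1565947 - 3195037) = 1484241*(-4760984) = -7066447653144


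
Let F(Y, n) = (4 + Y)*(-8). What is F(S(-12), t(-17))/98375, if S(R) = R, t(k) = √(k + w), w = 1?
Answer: 64/98375 ≈ 0.00065057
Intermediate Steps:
t(k) = √(1 + k) (t(k) = √(k + 1) = √(1 + k))
F(Y, n) = -32 - 8*Y
F(S(-12), t(-17))/98375 = (-32 - 8*(-12))/98375 = (-32 + 96)*(1/98375) = 64*(1/98375) = 64/98375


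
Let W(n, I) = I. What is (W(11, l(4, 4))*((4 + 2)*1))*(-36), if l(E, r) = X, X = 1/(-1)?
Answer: 216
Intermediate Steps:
X = -1
l(E, r) = -1
(W(11, l(4, 4))*((4 + 2)*1))*(-36) = -(4 + 2)*(-36) = -6*(-36) = 216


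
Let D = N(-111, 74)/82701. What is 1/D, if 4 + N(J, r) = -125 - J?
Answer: -9189/2 ≈ -4594.5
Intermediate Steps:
N(J, r) = -129 - J (N(J, r) = -4 + (-125 - J) = -129 - J)
D = -2/9189 (D = (-129 - 1*(-111))/82701 = (-129 + 111)*(1/82701) = -18*1/82701 = -2/9189 ≈ -0.00021765)
1/D = 1/(-2/9189) = -9189/2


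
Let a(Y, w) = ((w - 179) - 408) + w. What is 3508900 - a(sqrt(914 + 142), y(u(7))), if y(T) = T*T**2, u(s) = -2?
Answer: 3509503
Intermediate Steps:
y(T) = T**3
a(Y, w) = -587 + 2*w (a(Y, w) = ((-179 + w) - 408) + w = (-587 + w) + w = -587 + 2*w)
3508900 - a(sqrt(914 + 142), y(u(7))) = 3508900 - (-587 + 2*(-2)**3) = 3508900 - (-587 + 2*(-8)) = 3508900 - (-587 - 16) = 3508900 - 1*(-603) = 3508900 + 603 = 3509503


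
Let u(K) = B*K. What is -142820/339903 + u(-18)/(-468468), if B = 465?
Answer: -3558978425/8846315478 ≈ -0.40231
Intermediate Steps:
u(K) = 465*K
-142820/339903 + u(-18)/(-468468) = -142820/339903 + (465*(-18))/(-468468) = -142820*1/339903 - 8370*(-1/468468) = -142820/339903 + 465/26026 = -3558978425/8846315478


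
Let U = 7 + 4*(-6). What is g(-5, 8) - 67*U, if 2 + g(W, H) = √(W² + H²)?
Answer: 1137 + √89 ≈ 1146.4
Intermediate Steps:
U = -17 (U = 7 - 24 = -17)
g(W, H) = -2 + √(H² + W²) (g(W, H) = -2 + √(W² + H²) = -2 + √(H² + W²))
g(-5, 8) - 67*U = (-2 + √(8² + (-5)²)) - 67*(-17) = (-2 + √(64 + 25)) + 1139 = (-2 + √89) + 1139 = 1137 + √89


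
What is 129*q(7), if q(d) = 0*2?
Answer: 0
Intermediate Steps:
q(d) = 0
129*q(7) = 129*0 = 0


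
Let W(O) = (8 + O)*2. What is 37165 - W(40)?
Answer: 37069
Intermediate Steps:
W(O) = 16 + 2*O
37165 - W(40) = 37165 - (16 + 2*40) = 37165 - (16 + 80) = 37165 - 1*96 = 37165 - 96 = 37069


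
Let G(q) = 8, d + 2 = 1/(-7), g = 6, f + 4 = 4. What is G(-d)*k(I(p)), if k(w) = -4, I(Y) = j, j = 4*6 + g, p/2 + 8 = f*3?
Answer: -32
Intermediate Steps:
f = 0 (f = -4 + 4 = 0)
p = -16 (p = -16 + 2*(0*3) = -16 + 2*0 = -16 + 0 = -16)
j = 30 (j = 4*6 + 6 = 24 + 6 = 30)
I(Y) = 30
d = -15/7 (d = -2 + 1/(-7) = -2 - 1/7 = -15/7 ≈ -2.1429)
G(-d)*k(I(p)) = 8*(-4) = -32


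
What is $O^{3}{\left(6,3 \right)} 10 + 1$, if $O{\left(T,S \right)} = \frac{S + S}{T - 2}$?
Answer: $\frac{139}{4} \approx 34.75$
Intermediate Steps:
$O{\left(T,S \right)} = \frac{2 S}{-2 + T}$
$O^{3}{\left(6,3 \right)} 10 + 1 = \left(2 \cdot 3 \frac{1}{-2 + 6}\right)^{3} \cdot 10 + 1 = \left(2 \cdot 3 \cdot \frac{1}{4}\right)^{3} \cdot 10 + 1 = \left(\frac{3}{2}\right)^{3} \cdot 10 + 1 = \frac{27}{8} \cdot 10 + 1 = \frac{135}{4} + 1 = \frac{139}{4}$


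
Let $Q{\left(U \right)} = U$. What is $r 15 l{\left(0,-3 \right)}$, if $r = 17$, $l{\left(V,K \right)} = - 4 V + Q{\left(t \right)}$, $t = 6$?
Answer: $1530$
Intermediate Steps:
$l{\left(V,K \right)} = 6 - 4 V$ ($l{\left(V,K \right)} = - 4 V + 6 = 6 - 4 V$)
$r 15 l{\left(0,-3 \right)} = 17 \cdot 15 \left(6 - 0\right) = 255 \left(6 + 0\right) = 255 \cdot 6 = 1530$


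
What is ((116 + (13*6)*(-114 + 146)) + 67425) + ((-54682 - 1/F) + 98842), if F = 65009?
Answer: 7423832772/65009 ≈ 1.1420e+5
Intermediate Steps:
((116 + (13*6)*(-114 + 146)) + 67425) + ((-54682 - 1/F) + 98842) = ((116 + (13*6)*(-114 + 146)) + 67425) + ((-54682 - 1/65009) + 98842) = ((116 + 78*32) + 67425) + ((-54682 - 1*1/65009) + 98842) = ((116 + 2496) + 67425) + ((-54682 - 1/65009) + 98842) = (2612 + 67425) + (-3554822139/65009 + 98842) = 70037 + 2870797439/65009 = 7423832772/65009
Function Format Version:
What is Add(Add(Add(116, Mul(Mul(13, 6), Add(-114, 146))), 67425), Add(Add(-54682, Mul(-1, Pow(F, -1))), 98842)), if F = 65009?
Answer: Rational(7423832772, 65009) ≈ 1.1420e+5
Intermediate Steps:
Add(Add(Add(116, Mul(Mul(13, 6), Add(-114, 146))), 67425), Add(Add(-54682, Mul(-1, Pow(F, -1))), 98842)) = Add(Add(Add(116, Mul(Mul(13, 6), Add(-114, 146))), 67425), Add(Add(-54682, Mul(-1, Pow(65009, -1))), 98842)) = Add(Add(Add(116, Mul(78, 32)), 67425), Add(Add(-54682, Mul(-1, Rational(1, 65009))), 98842)) = Add(Add(Add(116, 2496), 67425), Add(Add(-54682, Rational(-1, 65009)), 98842)) = Add(Add(2612, 67425), Add(Rational(-3554822139, 65009), 98842)) = Add(70037, Rational(2870797439, 65009)) = Rational(7423832772, 65009)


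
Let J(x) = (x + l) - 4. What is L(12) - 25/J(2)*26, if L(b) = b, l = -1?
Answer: 686/3 ≈ 228.67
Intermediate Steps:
J(x) = -5 + x (J(x) = (x - 1) - 4 = (-1 + x) - 4 = -5 + x)
L(12) - 25/J(2)*26 = 12 - 25/(-5 + 2)*26 = 12 - 25/(-3)*26 = 12 - 25*(-⅓)*26 = 12 + (25/3)*26 = 12 + 650/3 = 686/3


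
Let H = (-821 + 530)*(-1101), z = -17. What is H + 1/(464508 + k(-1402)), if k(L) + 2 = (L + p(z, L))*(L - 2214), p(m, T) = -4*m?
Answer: 1694307705751/5288250 ≈ 3.2039e+5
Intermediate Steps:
H = 320391 (H = -291*(-1101) = 320391)
k(L) = -2 + (-2214 + L)*(68 + L) (k(L) = -2 + (L - 4*(-17))*(L - 2214) = -2 + (L + 68)*(-2214 + L) = -2 + (68 + L)*(-2214 + L) = -2 + (-2214 + L)*(68 + L))
H + 1/(464508 + k(-1402)) = 320391 + 1/(464508 + (-150554 + (-1402)**2 - 2146*(-1402))) = 320391 + 1/(464508 + (-150554 + 1965604 + 3008692)) = 320391 + 1/(464508 + 4823742) = 320391 + 1/5288250 = 1694307705751/5288250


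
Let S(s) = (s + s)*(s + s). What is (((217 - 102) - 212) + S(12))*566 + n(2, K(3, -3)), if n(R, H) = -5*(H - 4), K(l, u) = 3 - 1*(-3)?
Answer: 271104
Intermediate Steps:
S(s) = 4*s² (S(s) = (2*s)*(2*s) = 4*s²)
K(l, u) = 6 (K(l, u) = 3 + 3 = 6)
n(R, H) = 20 - 5*H (n(R, H) = -5*(-4 + H) = 20 - 5*H)
(((217 - 102) - 212) + S(12))*566 + n(2, K(3, -3)) = (((217 - 102) - 212) + 4*12²)*566 + (20 - 5*6) = ((115 - 212) + 4*144)*566 + (20 - 30) = (-97 + 576)*566 - 10 = 479*566 - 10 = 271114 - 10 = 271104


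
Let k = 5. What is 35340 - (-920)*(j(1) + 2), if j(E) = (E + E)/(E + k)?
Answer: 112460/3 ≈ 37487.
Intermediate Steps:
j(E) = 2*E/(5 + E) (j(E) = (E + E)/(E + 5) = (2*E)/(5 + E) = 2*E/(5 + E))
35340 - (-920)*(j(1) + 2) = 35340 - (-920)*(2*1/(5 + 1) + 2) = 35340 - (-920)*(2*1/6 + 2) = 35340 - (-920)*(2*1*(⅙) + 2) = 35340 - (-920)*(⅓ + 2) = 35340 - (-920)*7/3 = 35340 - 92*(-70/3) = 35340 + 6440/3 = 112460/3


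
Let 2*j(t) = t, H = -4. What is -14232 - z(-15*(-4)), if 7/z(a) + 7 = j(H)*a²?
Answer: -102570017/7207 ≈ -14232.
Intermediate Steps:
j(t) = t/2
z(a) = 7/(-7 - 2*a²) (z(a) = 7/(-7 + ((½)*(-4))*a²) = 7/(-7 - 2*a²))
-14232 - z(-15*(-4)) = -14232 - (-7)/(7 + 2*(-15*(-4))²) = -14232 - (-7)/(7 + 2*60²) = -14232 - (-7)/(7 + 2*3600) = -14232 - (-7)/(7 + 7200) = -14232 - (-7)/7207 = -14232 - 1*(-7/7207) = -14232 + 7/7207 = -102570017/7207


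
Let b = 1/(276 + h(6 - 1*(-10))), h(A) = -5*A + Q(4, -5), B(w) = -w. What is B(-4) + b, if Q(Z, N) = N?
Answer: 765/191 ≈ 4.0052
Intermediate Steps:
h(A) = -5 - 5*A (h(A) = -5*A - 5 = -5 - 5*A)
b = 1/191 (b = 1/(276 + (-5 - 5*(6 - 1*(-10)))) = 1/(276 + (-5 - 5*(6 + 10))) = 1/(276 + (-5 - 5*16)) = 1/(276 + (-5 - 80)) = 1/(276 - 85) = 1/191 ≈ 0.0052356)
B(-4) + b = -1*(-4) + 1/191 = 4 + 1/191 = 765/191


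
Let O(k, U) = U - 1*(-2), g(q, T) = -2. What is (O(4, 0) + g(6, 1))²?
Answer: 0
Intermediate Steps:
O(k, U) = 2 + U (O(k, U) = U + 2 = 2 + U)
(O(4, 0) + g(6, 1))² = ((2 + 0) - 2)² = (2 - 2)² = 0² = 0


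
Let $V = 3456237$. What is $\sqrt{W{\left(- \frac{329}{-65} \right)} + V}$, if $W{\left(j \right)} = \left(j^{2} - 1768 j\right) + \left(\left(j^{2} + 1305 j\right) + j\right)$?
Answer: $\frac{\sqrt{14592937937}}{65} \approx 1858.5$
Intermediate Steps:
$W{\left(j \right)} = - 462 j + 2 j^{2}$ ($W{\left(j \right)} = \left(j^{2} - 1768 j\right) + \left(j^{2} + 1306 j\right) = - 462 j + 2 j^{2}$)
$\sqrt{W{\left(- \frac{329}{-65} \right)} + V} = \sqrt{2 \left(- \frac{329}{-65}\right) \left(-231 - \frac{329}{-65}\right) + 3456237} = \sqrt{2 \left(\left(-329\right) \left(- \frac{1}{65}\right)\right) \left(-231 - - \frac{329}{65}\right) + 3456237} = \sqrt{2 \cdot \frac{329}{65} \left(-231 + \frac{329}{65}\right) + 3456237} = \sqrt{2 \cdot \frac{329}{65} \left(- \frac{14686}{65}\right) + 3456237} = \sqrt{- \frac{9663388}{4225} + 3456237} = \sqrt{\frac{14592937937}{4225}} = \frac{\sqrt{14592937937}}{65}$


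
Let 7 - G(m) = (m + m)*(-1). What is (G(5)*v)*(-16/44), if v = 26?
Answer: -1768/11 ≈ -160.73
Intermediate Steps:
G(m) = 7 + 2*m (G(m) = 7 - (m + m)*(-1) = 7 - 2*m*(-1) = 7 - (-2)*m = 7 + 2*m)
(G(5)*v)*(-16/44) = ((7 + 2*5)*26)*(-16/44) = ((7 + 10)*26)*(-16*1/44) = (17*26)*(-4/11) = 442*(-4/11) = -1768/11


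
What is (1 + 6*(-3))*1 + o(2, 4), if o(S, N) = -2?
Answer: -19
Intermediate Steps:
(1 + 6*(-3))*1 + o(2, 4) = (1 + 6*(-3))*1 - 2 = (1 - 18)*1 - 2 = -17*1 - 2 = -17 - 2 = -19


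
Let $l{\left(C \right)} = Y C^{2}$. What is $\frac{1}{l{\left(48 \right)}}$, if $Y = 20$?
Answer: $\frac{1}{46080} \approx 2.1701 \cdot 10^{-5}$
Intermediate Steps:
$l{\left(C \right)} = 20 C^{2}$
$\frac{1}{l{\left(48 \right)}} = \frac{1}{20 \cdot 48^{2}} = \frac{1}{20 \cdot 2304} = \frac{1}{46080}$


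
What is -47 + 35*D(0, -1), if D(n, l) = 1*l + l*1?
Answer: -117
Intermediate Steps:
D(n, l) = 2*l (D(n, l) = l + l = 2*l)
-47 + 35*D(0, -1) = -47 + 35*(2*(-1)) = -47 + 35*(-2) = -47 - 70 = -117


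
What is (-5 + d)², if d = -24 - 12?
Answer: 1681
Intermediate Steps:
d = -36
(-5 + d)² = (-5 - 36)² = (-41)² = 1681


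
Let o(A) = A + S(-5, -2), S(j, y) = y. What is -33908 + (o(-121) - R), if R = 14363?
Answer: -48394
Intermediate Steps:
o(A) = -2 + A (o(A) = A - 2 = -2 + A)
-33908 + (o(-121) - R) = -33908 + ((-2 - 121) - 1*14363) = -33908 + (-123 - 14363) = -33908 - 14486 = -48394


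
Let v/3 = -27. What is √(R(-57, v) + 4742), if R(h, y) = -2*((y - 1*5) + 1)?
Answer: 4*√307 ≈ 70.086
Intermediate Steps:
v = -81 (v = 3*(-27) = -81)
R(h, y) = 8 - 2*y (R(h, y) = -2*((y - 5) + 1) = -2*((-5 + y) + 1) = -2*(-4 + y) = 8 - 2*y)
√(R(-57, v) + 4742) = √((8 - 2*(-81)) + 4742) = √((8 + 162) + 4742) = √(170 + 4742) = √4912 = 4*√307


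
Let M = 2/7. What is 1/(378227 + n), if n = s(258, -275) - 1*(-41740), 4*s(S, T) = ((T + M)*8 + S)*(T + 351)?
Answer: 7/2681787 ≈ 2.6102e-6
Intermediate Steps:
M = 2/7 (M = 2*(1/7) = 2/7 ≈ 0.28571)
s(S, T) = (351 + T)*(16/7 + S + 8*T)/4 (s(S, T) = (((T + 2/7)*8 + S)*(T + 351))/4 = (((2/7 + T)*8 + S)*(351 + T))/4 = (((16/7 + 8*T) + S)*(351 + T))/4 = ((16/7 + S + 8*T)*(351 + T))/4 = ((351 + T)*(16/7 + S + 8*T))/4 = (351 + T)*(16/7 + S + 8*T)/4)
n = 34198/7 (n = (1404/7 + 2*(-275)**2 + (351/4)*258 + (4918/7)*(-275) + (1/4)*258*(-275)) - 1*(-41740) = (1404/7 + 2*75625 + 45279/2 - 1352450/7 - 35475/2) + 41740 = (1404/7 + 151250 + 45279/2 - 1352450/7 - 35475/2) + 41740 = -257982/7 + 41740 = 34198/7 ≈ 4885.4)
1/(378227 + n) = 1/(378227 + 34198/7) = 1/(2681787/7) = 7/2681787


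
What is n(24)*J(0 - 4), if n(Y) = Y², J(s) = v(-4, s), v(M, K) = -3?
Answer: -1728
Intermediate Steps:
J(s) = -3
n(24)*J(0 - 4) = 24²*(-3) = 576*(-3) = -1728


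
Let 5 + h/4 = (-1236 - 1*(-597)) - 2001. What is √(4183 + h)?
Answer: I*√6397 ≈ 79.981*I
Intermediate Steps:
h = -10580 (h = -20 + 4*((-1236 - 1*(-597)) - 2001) = -20 + 4*((-1236 + 597) - 2001) = -20 + 4*(-639 - 2001) = -20 + 4*(-2640) = -20 - 10560 = -10580)
√(4183 + h) = √(4183 - 10580) = √(-6397) = I*√6397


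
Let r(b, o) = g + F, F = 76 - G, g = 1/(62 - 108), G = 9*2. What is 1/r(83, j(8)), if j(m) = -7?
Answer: 46/2667 ≈ 0.017248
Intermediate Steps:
G = 18
g = -1/46 (g = 1/(-46) = -1/46 ≈ -0.021739)
F = 58 (F = 76 - 1*18 = 76 - 18 = 58)
r(b, o) = 2667/46 (r(b, o) = -1/46 + 58 = 2667/46)
1/r(83, j(8)) = 1/(2667/46) = 46/2667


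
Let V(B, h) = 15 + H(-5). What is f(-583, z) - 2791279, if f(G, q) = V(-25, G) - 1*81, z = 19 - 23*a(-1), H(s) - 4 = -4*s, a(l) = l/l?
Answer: -2791321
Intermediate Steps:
a(l) = 1
H(s) = 4 - 4*s
V(B, h) = 39 (V(B, h) = 15 + (4 - 4*(-5)) = 15 + (4 + 20) = 15 + 24 = 39)
z = -4 (z = 19 - 23*1 = 19 - 23 = -4)
f(G, q) = -42 (f(G, q) = 39 - 1*81 = 39 - 81 = -42)
f(-583, z) - 2791279 = -42 - 2791279 = -2791321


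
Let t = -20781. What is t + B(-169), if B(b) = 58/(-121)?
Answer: -2514559/121 ≈ -20781.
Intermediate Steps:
B(b) = -58/121 (B(b) = 58*(-1/121) = -58/121)
t + B(-169) = -20781 - 58/121 = -2514559/121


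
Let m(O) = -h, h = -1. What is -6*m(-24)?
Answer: -6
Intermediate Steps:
m(O) = 1 (m(O) = -1*(-1) = 1)
-6*m(-24) = -6*1 = -6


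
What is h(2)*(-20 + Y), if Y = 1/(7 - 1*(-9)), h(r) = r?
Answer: -319/8 ≈ -39.875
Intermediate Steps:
Y = 1/16 (Y = 1/(7 + 9) = 1/16 ≈ 0.062500)
h(2)*(-20 + Y) = 2*(-20 + 1/16) = 2*(-319/16) = -319/8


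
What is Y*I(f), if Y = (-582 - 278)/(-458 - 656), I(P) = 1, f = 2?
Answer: 430/557 ≈ 0.77199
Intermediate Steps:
Y = 430/557 (Y = -860/(-1114) = -860*(-1/1114) = 430/557 ≈ 0.77199)
Y*I(f) = (430/557)*1 = 430/557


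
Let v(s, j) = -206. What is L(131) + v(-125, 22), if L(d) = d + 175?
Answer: 100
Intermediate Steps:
L(d) = 175 + d
L(131) + v(-125, 22) = (175 + 131) - 206 = 306 - 206 = 100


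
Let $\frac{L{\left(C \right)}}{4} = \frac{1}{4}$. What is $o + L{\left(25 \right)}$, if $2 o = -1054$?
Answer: $-526$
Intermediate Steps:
$o = -527$ ($o = \frac{1}{2} \left(-1054\right) = -527$)
$L{\left(C \right)} = 1$ ($L{\left(C \right)} = \frac{4}{4} = 4 \cdot \frac{1}{4} = 1$)
$o + L{\left(25 \right)} = -527 + 1 = -526$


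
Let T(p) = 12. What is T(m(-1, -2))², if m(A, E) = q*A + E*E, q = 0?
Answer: 144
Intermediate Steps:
m(A, E) = E² (m(A, E) = 0*A + E*E = 0 + E² = E²)
T(m(-1, -2))² = 12² = 144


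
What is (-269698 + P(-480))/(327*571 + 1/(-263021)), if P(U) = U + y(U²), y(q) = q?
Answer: -5231224669/24555246028 ≈ -0.21304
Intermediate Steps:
P(U) = U + U²
(-269698 + P(-480))/(327*571 + 1/(-263021)) = (-269698 - 480*(1 - 480))/(327*571 + 1/(-263021)) = (-269698 - 480*(-479))/(186717 - 1/263021) = (-269698 + 229920)/(49110492056/263021) = -39778*263021/49110492056 = -5231224669/24555246028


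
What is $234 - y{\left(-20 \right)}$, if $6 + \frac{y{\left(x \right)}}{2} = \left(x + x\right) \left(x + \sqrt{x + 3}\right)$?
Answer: $-1354 + 80 i \sqrt{17} \approx -1354.0 + 329.85 i$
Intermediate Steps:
$y{\left(x \right)} = -12 + 4 x \left(x + \sqrt{3 + x}\right)$ ($y{\left(x \right)} = -12 + 2 \left(x + x\right) \left(x + \sqrt{x + 3}\right) = -12 + 2 \cdot 2 x \left(x + \sqrt{3 + x}\right) = -12 + 4 x \left(x + \sqrt{3 + x}\right)$)
$234 - y{\left(-20 \right)} = 234 - \left(-12 + 4 \left(-20\right)^{2} + 4 \left(-20\right) \sqrt{3 - 20}\right) = 234 - \left(-12 + 4 \cdot 400 + 4 \left(-20\right) \sqrt{-17}\right) = 234 - \left(-12 + 1600 + 4 \left(-20\right) i \sqrt{17}\right) = 234 - \left(-12 + 1600 - 80 i \sqrt{17}\right) = 234 - \left(1588 - 80 i \sqrt{17}\right) = -1354 + 80 i \sqrt{17}$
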